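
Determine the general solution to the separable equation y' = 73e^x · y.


Separate variables: dy/y = 73e^x dx.
Integrate: ln|y| = 73e^x + C₀.
Exponentiate: y = Ce^(73e^x).


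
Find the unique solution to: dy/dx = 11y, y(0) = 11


General solution of y' = 11y is y = Ce^(11x).
Apply y(0) = 11: C = 11.
Particular solution: y = 11e^(11x).


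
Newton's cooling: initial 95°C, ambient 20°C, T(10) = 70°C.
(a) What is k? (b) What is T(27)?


Newton's law: T(t) = T_a + (T₀ - T_a)e^(-kt).
(a) Use T(10) = 70: (70 - 20)/(95 - 20) = e^(-k·10), so k = -ln(0.667)/10 ≈ 0.0405.
(b) Apply k to t = 27: T(27) = 20 + (75)e^(-1.095) ≈ 45.1°C.


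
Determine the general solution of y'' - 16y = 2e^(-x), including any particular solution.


Characteristic roots of r² - 16 = 0 are 4, -4.
y_h = C₁e^(4x) + C₂e^(-4x).
Forcing exponent -1 is not a characteristic root; try y_p = Ae^(-x).
Substitute: A·(1 + (0)·-1 + (-16)) = A·-15 = 2, so A = -2/15.
General solution: y = C₁e^(4x) + C₂e^(-4x) - (2/15)e^(-x).


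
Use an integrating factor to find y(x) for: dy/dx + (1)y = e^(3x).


P(x) = 1 ⇒ μ = e^(x).
(μ y)' = e^(4x) ⇒ μ y = e^(4x)/4 + C.
Divide by μ: y = (1/4)e^(3x) + Ce^(-x).


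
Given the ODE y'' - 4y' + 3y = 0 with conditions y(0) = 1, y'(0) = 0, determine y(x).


Characteristic roots of r² - 4r + 3 = 0 are 3, 1.
General solution y = c₁ e^(3x) + c₂ e^(x).
Apply y(0) = 1: c₁ + c₂ = 1. Apply y'(0) = 0: 3 c₁ + 1 c₂ = 0.
Solve: c₁ = -1/2, c₂ = 3/2.
Particular solution: y = -(1/2)e^(3x) + (3/2)e^(x).


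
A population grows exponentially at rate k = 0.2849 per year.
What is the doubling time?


Exponential growth: P(t) = P₀ e^(0.2849t). Set P(t)/P₀ = 2: e^(0.2849t) = 2.
Solve: t = ln(2)/0.2849 ≈ 2.43 years.


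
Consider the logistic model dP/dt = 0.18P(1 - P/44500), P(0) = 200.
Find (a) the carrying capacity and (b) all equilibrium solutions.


Logistic ODE dP/dt = 0.18P(1 - P/44500) has equilibria where dP/dt = 0, i.e. P = 0 or P = 44500.
The coefficient (1 - P/K) = 0 when P = K, identifying K = 44500 as the carrying capacity.
(a) K = 44500; (b) equilibria P = 0 and P = 44500.


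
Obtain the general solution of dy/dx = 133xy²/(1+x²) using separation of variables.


Separate: dy/y² = 133x/(1+x²) dx.
Integrate LHS: ∫ dy/y² = -1/y.
Integrate RHS via u = 1+x²: (133/2)ln(1+x²) + C.
Result: -1/y = (133/2)ln(1+x²) + C.


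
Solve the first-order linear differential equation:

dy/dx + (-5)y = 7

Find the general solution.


P(x) = -5 ⇒ μ = e^(-5x).
(μ y)' = 7e^(-5x) ⇒ μ y = -(7/5)e^(-5x) + C.
Divide by μ: y = -7/5 + Ce^(5x).


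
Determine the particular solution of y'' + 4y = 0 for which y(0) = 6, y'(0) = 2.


Characteristic roots of r² + 4 = 0 are ±2i, so y = C₁cos(2x) + C₂sin(2x).
Apply y(0) = 6: C₁ = 6. Differentiate and apply y'(0) = 2: 2·C₂ = 2, so C₂ = 1.
Particular solution: y = 6cos(2x) + sin(2x).


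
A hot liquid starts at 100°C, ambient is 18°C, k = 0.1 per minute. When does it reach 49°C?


From T(t) = T_a + (T₀ - T_a)e^(-kt), set T(t) = 49:
(49 - 18) / (100 - 18) = e^(-0.1t), so t = -ln(0.378)/0.1 ≈ 9.7 minutes.


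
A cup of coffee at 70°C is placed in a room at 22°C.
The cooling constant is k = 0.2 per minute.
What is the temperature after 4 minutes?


Newton's law: dT/dt = -k(T - T_a) has solution T(t) = T_a + (T₀ - T_a)e^(-kt).
Plug in T_a = 22, T₀ = 70, k = 0.2, t = 4: T(4) = 22 + (48)e^(-0.80) ≈ 43.6°C.


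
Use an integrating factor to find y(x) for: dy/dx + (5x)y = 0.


P(x) = 5x ⇒ μ = e^((5/2)x²).
Q(x) = 0 so μ y is constant: y = Ce^(-(5/2)x²).


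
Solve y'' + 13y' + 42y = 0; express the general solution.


Characteristic equation: r² + 13r + 42 = 0.
Factor: (r + 6)(r + 7) = 0 ⇒ r = -6, -7 (distinct real).
General solution: y = C₁e^(-6x) + C₂e^(-7x).


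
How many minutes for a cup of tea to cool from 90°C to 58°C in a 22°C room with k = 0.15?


From T(t) = T_a + (T₀ - T_a)e^(-kt), set T(t) = 58:
(58 - 22) / (90 - 22) = e^(-0.15t), so t = -ln(0.529)/0.15 ≈ 4.2 minutes.


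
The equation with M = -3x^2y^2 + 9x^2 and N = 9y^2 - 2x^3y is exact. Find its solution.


Check exactness: ∂M/∂y = -6x^2y and ∂N/∂x = -6x^2y; equal, so the equation is exact.
Integrate M with respect to x (treating y as constant): ∫M dx = -x^3y^2 + 3x^3 + h(y).
Differentiate w.r.t. y and set equal to N: the x-dependent terms already match, leaving h'(y) = 9y^2. Integrate: h(y) = 3y^3.
So F(x,y) = 3y^3 - x^3y^2 + 3x^3.
General solution: 3y^3 - x^3y^2 + 3x^3 = C.


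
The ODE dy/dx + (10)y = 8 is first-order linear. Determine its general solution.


P(x) = 10, Q(x) = 8; integrating factor μ = e^(10x).
(μ y)' = 8e^(10x) ⇒ μ y = (4/5)e^(10x) + C.
Divide by μ: y = 4/5 + Ce^(-10x).


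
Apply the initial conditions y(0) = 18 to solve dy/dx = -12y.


General solution of y' = -12y is y = Ce^(-12x).
Apply y(0) = 18: C = 18.
Particular solution: y = 18e^(-12x).


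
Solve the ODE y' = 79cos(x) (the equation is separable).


g(y) = 1, so integrate directly: y = ∫ 79cos(x) dx = 79sin(x) + C.


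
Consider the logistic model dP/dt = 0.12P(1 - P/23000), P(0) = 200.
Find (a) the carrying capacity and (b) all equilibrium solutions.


Logistic ODE dP/dt = 0.12P(1 - P/23000) has equilibria where dP/dt = 0, i.e. P = 0 or P = 23000.
The coefficient (1 - P/K) = 0 when P = K, identifying K = 23000 as the carrying capacity.
(a) K = 23000; (b) equilibria P = 0 and P = 23000.


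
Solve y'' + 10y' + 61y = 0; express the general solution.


Characteristic equation: r² + 10r + 61 = 0.
Discriminant is negative; roots r = -5 ± 6i (complex conjugate pair).
General solution uses e^(α x)(C₁ cos(β x) + C₂ sin(β x)): y = e^(-5x)(C₁cos(6x) + C₂sin(6x)).


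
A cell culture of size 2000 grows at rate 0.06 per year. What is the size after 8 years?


The ODE dP/dt = 0.06P has solution P(t) = P(0)e^(0.06t).
Substitute P(0) = 2000 and t = 8: P(8) = 2000 e^(0.48) ≈ 3232.


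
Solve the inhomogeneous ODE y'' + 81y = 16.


Homogeneous part: r² + 81 = 0 ⇒ r = ±9i, so y_h = C₁cos(9x) + C₂sin(9x).
Try constant y_p = A; plug in: 81A = 16 ⇒ A = 16/81.
General solution: y = C₁cos(9x) + C₂sin(9x) + 16/81.


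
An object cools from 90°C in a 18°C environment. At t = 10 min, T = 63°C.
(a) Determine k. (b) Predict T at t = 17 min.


Newton's law: T(t) = T_a + (T₀ - T_a)e^(-kt).
(a) Use T(10) = 63: (63 - 18)/(90 - 18) = e^(-k·10), so k = -ln(0.625)/10 ≈ 0.0470.
(b) Apply k to t = 17: T(17) = 18 + (72)e^(-0.799) ≈ 50.4°C.


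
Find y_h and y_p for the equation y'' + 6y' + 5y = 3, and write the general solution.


Characteristic roots of r² + 6r + 5 = 0 are -5, -1.
y_h = C₁e^(-5x) + C₂e^(-x).
Constant forcing; try y_p = A. Then 5A = 3 ⇒ A = 3/5.
General solution: y = C₁e^(-5x) + C₂e^(-x) + 3/5.


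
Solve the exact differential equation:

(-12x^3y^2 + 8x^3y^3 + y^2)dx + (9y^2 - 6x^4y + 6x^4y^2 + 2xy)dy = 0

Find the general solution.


Check exactness: ∂M/∂y = -24x^3y + 24x^3y^2 + 2y and ∂N/∂x = -24x^3y + 24x^3y^2 + 2y; equal, so the equation is exact.
Integrate M with respect to x (treating y as constant): ∫M dx = -3x^4y^2 + 2x^4y^3 + xy^2 + h(y).
Differentiate w.r.t. y and set equal to N: the x-dependent terms already match, leaving h'(y) = 9y^2. Integrate: h(y) = 3y^3.
So F(x,y) = 3y^3 - 3x^4y^2 + 2x^4y^3 + xy^2.
General solution: 3y^3 - 3x^4y^2 + 2x^4y^3 + xy^2 = C.


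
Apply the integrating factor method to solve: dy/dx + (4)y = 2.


P(x) = 4, Q(x) = 2; integrating factor μ = e^(4x).
(μ y)' = 2e^(4x) ⇒ μ y = (1/2)e^(4x) + C.
Divide by μ: y = 1/2 + Ce^(-4x).


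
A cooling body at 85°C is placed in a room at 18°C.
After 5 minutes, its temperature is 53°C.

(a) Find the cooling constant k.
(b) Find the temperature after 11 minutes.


Newton's law: T(t) = T_a + (T₀ - T_a)e^(-kt).
(a) Use T(5) = 53: (53 - 18)/(85 - 18) = e^(-k·5), so k = -ln(0.522)/5 ≈ 0.1299.
(b) Apply k to t = 11: T(11) = 18 + (67)e^(-1.429) ≈ 34.1°C.


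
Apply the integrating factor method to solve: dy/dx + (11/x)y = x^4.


P(x) = 11/x ⇒ μ = x^11.
(x^11 y)' = x^15 ⇒ x^11 y = x^16/(16) + C.
Solve for y: y = (1/16)x^5 + C/x^11.


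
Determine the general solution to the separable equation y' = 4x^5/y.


Separate variables: y dy = 4x^5 dx.
Integrate both sides: y²/2 = (2/3)x^6 + C₀.
Multiply by 2: y² = (4/3)x^6 + C.


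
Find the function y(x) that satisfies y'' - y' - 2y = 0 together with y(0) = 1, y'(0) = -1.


Characteristic roots of r² - r - 2 = 0 are 2, -1.
General solution y = c₁ e^(2x) + c₂ e^(-x).
Apply y(0) = 1: c₁ + c₂ = 1. Apply y'(0) = -1: 2 c₁ - 1 c₂ = -1.
Solve: c₁ = 0, c₂ = 1.
Particular solution: y = 0e^(2x) + e^(-x).


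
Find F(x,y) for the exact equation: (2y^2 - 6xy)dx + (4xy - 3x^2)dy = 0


Check exactness: ∂M/∂y = 4y - 6x and ∂N/∂x = 4y - 6x; equal, so the equation is exact.
Integrate M with respect to x (treating y as constant): ∫M dx = 2xy^2 - 3x^2y + h(y).
Differentiate w.r.t. y and set equal to N: all terms match, so h'(y) = 0 and h is a constant absorbed into C.
General solution: 2xy^2 - 3x^2y = C.


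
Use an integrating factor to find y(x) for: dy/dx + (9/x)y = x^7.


P(x) = 9/x ⇒ μ = x^9.
(x^9 y)' = x^16 ⇒ x^9 y = x^17/(17) + C.
Solve for y: y = (1/17)x^8 + C/x^9.


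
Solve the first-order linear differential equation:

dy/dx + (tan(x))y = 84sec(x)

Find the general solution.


P(x) = tan(x) ⇒ μ = e^(∫tan(x)dx) = sec(x).
(sec(x) y)' = 84sec²(x) ⇒ sec(x) y = 84tan(x) + C.
Multiply by cos(x): y = 84sin(x) + C·cos(x).


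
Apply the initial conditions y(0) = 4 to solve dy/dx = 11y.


General solution of y' = 11y is y = Ce^(11x).
Apply y(0) = 4: C = 4.
Particular solution: y = 4e^(11x).


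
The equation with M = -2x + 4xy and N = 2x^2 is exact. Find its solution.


Check exactness: ∂M/∂y = 4x and ∂N/∂x = 4x; equal, so the equation is exact.
Integrate M with respect to x (treating y as constant): ∫M dx = -x^2 + 2x^2y + h(y).
Differentiate w.r.t. y and set equal to N: all terms match, so h'(y) = 0 and h is a constant absorbed into C.
General solution: -x^2 + 2x^2y = C.


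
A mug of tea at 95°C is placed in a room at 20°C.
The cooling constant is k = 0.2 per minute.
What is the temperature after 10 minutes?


Newton's law: dT/dt = -k(T - T_a) has solution T(t) = T_a + (T₀ - T_a)e^(-kt).
Plug in T_a = 20, T₀ = 95, k = 0.2, t = 10: T(10) = 20 + (75)e^(-2.00) ≈ 30.2°C.


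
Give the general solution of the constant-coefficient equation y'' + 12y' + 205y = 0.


Characteristic equation: r² + 12r + 205 = 0.
Discriminant is negative; roots r = -6 ± 13i (complex conjugate pair).
General solution uses e^(α x)(C₁ cos(β x) + C₂ sin(β x)): y = e^(-6x)(C₁cos(13x) + C₂sin(13x)).


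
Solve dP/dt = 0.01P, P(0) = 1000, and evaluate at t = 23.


The ODE dP/dt = 0.01P has solution P(t) = P(0)e^(0.01t).
Substitute P(0) = 1000 and t = 23: P(23) = 1000 e^(0.23) ≈ 1259.


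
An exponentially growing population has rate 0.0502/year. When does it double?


Exponential growth: P(t) = P₀ e^(0.0502t). Set P(t)/P₀ = 2: e^(0.0502t) = 2.
Solve: t = ln(2)/0.0502 ≈ 13.81 years.


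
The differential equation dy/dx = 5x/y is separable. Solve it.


Separate variables: y dy = 5x dx.
Integrate both sides: y²/2 = (5/2)x^2 + C₀.
Multiply by 2: y² = 5x^2 + C.


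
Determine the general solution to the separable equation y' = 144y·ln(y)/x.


Separate: dy/[y ln(y)] = 144 dx/x.
Substitute u = ln(y): du/u = 144 dx/x.
Integrate: ln|ln(y)| = 144ln|x| + C₀, hence ln(y) = C·x^144.


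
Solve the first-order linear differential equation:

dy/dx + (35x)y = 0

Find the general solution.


P(x) = 35x ⇒ μ = e^((35/2)x²).
Q(x) = 0 so μ y is constant: y = Ce^(-(35/2)x²).


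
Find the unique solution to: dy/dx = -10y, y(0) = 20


General solution of y' = -10y is y = Ce^(-10x).
Apply y(0) = 20: C = 20.
Particular solution: y = 20e^(-10x).


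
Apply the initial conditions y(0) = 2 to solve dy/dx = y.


General solution of y' = y is y = Ce^(x).
Apply y(0) = 2: C = 2.
Particular solution: y = 2e^(x).


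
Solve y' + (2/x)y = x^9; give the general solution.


P(x) = 2/x ⇒ μ = x^2.
(x^2 y)' = x^2·x^9 = x^11.
Integrate: x^2 y = x^12/(12) + C.
Solve for y: y = (1/12)x^10 + C/x^2.


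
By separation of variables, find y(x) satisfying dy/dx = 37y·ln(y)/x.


Separate: dy/[y ln(y)] = 37 dx/x.
Substitute u = ln(y): du/u = 37 dx/x.
Integrate: ln|ln(y)| = 37ln|x| + C₀, hence ln(y) = C·x^37.


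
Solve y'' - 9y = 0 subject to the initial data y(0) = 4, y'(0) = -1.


Characteristic roots of r² - 9 = 0 are 3, -3.
General solution y = c₁ e^(3x) + c₂ e^(-3x).
Apply y(0) = 4: c₁ + c₂ = 4. Apply y'(0) = -1: 3 c₁ - 3 c₂ = -1.
Solve: c₁ = 11/6, c₂ = 13/6.
Particular solution: y = (11/6)e^(3x) + (13/6)e^(-3x).


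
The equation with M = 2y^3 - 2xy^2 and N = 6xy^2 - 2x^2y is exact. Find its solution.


Check exactness: ∂M/∂y = 6y^2 - 4xy and ∂N/∂x = 6y^2 - 4xy; equal, so the equation is exact.
Integrate M with respect to x (treating y as constant): ∫M dx = 2xy^3 - x^2y^2 + h(y).
Differentiate w.r.t. y and set equal to N: all terms match, so h'(y) = 0 and h is a constant absorbed into C.
General solution: 2xy^3 - x^2y^2 = C.


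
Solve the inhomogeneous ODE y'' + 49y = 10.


Homogeneous part: r² + 49 = 0 ⇒ r = ±7i, so y_h = C₁cos(7x) + C₂sin(7x).
Try constant y_p = A; plug in: 49A = 10 ⇒ A = 10/49.
General solution: y = C₁cos(7x) + C₂sin(7x) + 10/49.


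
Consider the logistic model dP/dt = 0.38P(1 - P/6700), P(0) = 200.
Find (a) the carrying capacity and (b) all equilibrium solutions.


Logistic ODE dP/dt = 0.38P(1 - P/6700) has equilibria where dP/dt = 0, i.e. P = 0 or P = 6700.
The coefficient (1 - P/K) = 0 when P = K, identifying K = 6700 as the carrying capacity.
(a) K = 6700; (b) equilibria P = 0 and P = 6700.


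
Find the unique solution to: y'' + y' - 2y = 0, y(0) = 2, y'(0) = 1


Characteristic roots of r² + r - 2 = 0 are 1, -2.
General solution y = c₁ e^(x) + c₂ e^(-2x).
Apply y(0) = 2: c₁ + c₂ = 2. Apply y'(0) = 1: 1 c₁ - 2 c₂ = 1.
Solve: c₁ = 5/3, c₂ = 1/3.
Particular solution: y = (5/3)e^(x) + (1/3)e^(-2x).


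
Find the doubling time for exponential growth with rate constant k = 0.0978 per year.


Exponential growth: P(t) = P₀ e^(0.0978t). Set P(t)/P₀ = 2: e^(0.0978t) = 2.
Solve: t = ln(2)/0.0978 ≈ 7.09 years.


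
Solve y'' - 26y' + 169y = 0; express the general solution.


Characteristic equation: r² - 26r + 169 = 0, i.e. (r - 13)² = 0.
Repeated root r = 13; include an x factor for the second linearly independent solution.
General solution: y = (C₁ + C₂x)e^(13x).


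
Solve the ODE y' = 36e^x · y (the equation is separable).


Separate variables: dy/y = 36e^x dx.
Integrate: ln|y| = 36e^x + C₀.
Exponentiate: y = Ce^(36e^x).


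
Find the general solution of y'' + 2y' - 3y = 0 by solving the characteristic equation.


Characteristic equation: r² + 2r - 3 = 0.
Factor: (r - 1)(r + 3) = 0 ⇒ r = 1, -3 (distinct real).
General solution: y = C₁e^(x) + C₂e^(-3x).


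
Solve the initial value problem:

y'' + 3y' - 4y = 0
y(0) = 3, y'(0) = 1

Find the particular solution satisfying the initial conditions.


Characteristic roots of r² + 3r - 4 = 0 are 1, -4.
General solution y = c₁ e^(x) + c₂ e^(-4x).
Apply y(0) = 3: c₁ + c₂ = 3. Apply y'(0) = 1: 1 c₁ - 4 c₂ = 1.
Solve: c₁ = 13/5, c₂ = 2/5.
Particular solution: y = (13/5)e^(x) + (2/5)e^(-4x).


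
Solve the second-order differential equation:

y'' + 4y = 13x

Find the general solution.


Homogeneous: r² + 4 = 0 ⇒ r = ±2i, y_h = C₁cos(2x) + C₂sin(2x).
Polynomial forcing; try y_p = Ax + B. Then y_p'' + 4 y_p = 4(Ax + B) = 13x, so B = 0 and A = 13/4.
General solution: y = C₁cos(2x) + C₂sin(2x) + (13/4)x.


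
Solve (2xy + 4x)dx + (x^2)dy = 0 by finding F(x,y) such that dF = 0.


Check exactness: ∂M/∂y = 2x and ∂N/∂x = 2x; equal, so the equation is exact.
Integrate M with respect to x (treating y as constant): ∫M dx = x^2y + 2x^2 + h(y).
Differentiate w.r.t. y and set equal to N: all terms match, so h'(y) = 0 and h is a constant absorbed into C.
General solution: x^2y + 2x^2 = C.


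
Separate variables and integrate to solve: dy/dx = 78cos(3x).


g(y) = 1, so integrate directly: y = ∫ 78cos(3x) dx = 26sin(3x) + C.


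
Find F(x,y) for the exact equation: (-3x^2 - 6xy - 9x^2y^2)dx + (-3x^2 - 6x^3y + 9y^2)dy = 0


Check exactness: ∂M/∂y = -6x - 18x^2y and ∂N/∂x = -6x - 18x^2y; equal, so the equation is exact.
Integrate M with respect to x (treating y as constant): ∫M dx = -x^3 - 3x^2y - 3x^3y^2 + h(y).
Differentiate w.r.t. y and set equal to N: the x-dependent terms already match, leaving h'(y) = 9y^2. Integrate: h(y) = 3y^3.
So F(x,y) = -x^3 - 3x^2y - 3x^3y^2 + 3y^3.
General solution: -x^3 - 3x^2y - 3x^3y^2 + 3y^3 = C.


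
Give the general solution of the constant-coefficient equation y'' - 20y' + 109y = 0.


Characteristic equation: r² - 20r + 109 = 0.
Discriminant is negative; roots r = 10 ± 3i (complex conjugate pair).
General solution uses e^(α x)(C₁ cos(β x) + C₂ sin(β x)): y = e^(10x)(C₁cos(3x) + C₂sin(3x)).


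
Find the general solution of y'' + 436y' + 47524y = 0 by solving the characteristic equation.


Characteristic equation: r² + 436r + 47524 = 0, i.e. (r + 218)² = 0.
Repeated root r = -218; include an x factor for the second linearly independent solution.
General solution: y = (C₁ + C₂x)e^(-218x).


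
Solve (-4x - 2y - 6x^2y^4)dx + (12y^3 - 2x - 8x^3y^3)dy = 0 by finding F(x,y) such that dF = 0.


Check exactness: ∂M/∂y = -2 - 24x^2y^3 and ∂N/∂x = -2 - 24x^2y^3; equal, so the equation is exact.
Integrate M with respect to x (treating y as constant): ∫M dx = -2x^2 - 2xy - 2x^3y^4 + h(y).
Differentiate w.r.t. y and set equal to N: the x-dependent terms already match, leaving h'(y) = 12y^3. Integrate: h(y) = 3y^4.
So F(x,y) = -2x^2 + 3y^4 - 2xy - 2x^3y^4.
General solution: -2x^2 + 3y^4 - 2xy - 2x^3y^4 = C.


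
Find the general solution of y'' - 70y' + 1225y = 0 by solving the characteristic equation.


Characteristic equation: r² - 70r + 1225 = 0, i.e. (r - 35)² = 0.
Repeated root r = 35; include an x factor for the second linearly independent solution.
General solution: y = (C₁ + C₂x)e^(35x).


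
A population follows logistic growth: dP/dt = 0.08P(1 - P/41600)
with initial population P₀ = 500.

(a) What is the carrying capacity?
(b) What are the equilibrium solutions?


Logistic ODE dP/dt = 0.08P(1 - P/41600) has equilibria where dP/dt = 0, i.e. P = 0 or P = 41600.
The coefficient (1 - P/K) = 0 when P = K, identifying K = 41600 as the carrying capacity.
(a) K = 41600; (b) equilibria P = 0 and P = 41600.


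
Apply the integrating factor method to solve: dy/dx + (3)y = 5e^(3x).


P(x) = 3 ⇒ μ = e^(3x).
(μ y)' = 5e^(6x) ⇒ μ y = (5/6)e^(6x) + C.
Divide by μ: y = (5/6)e^(3x) + Ce^(-3x).


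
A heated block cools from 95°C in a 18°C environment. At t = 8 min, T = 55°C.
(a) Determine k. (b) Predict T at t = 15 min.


Newton's law: T(t) = T_a + (T₀ - T_a)e^(-kt).
(a) Use T(8) = 55: (55 - 18)/(95 - 18) = e^(-k·8), so k = -ln(0.481)/8 ≈ 0.0916.
(b) Apply k to t = 15: T(15) = 18 + (77)e^(-1.374) ≈ 37.5°C.


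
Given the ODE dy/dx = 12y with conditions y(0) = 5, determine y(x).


General solution of y' = 12y is y = Ce^(12x).
Apply y(0) = 5: C = 5.
Particular solution: y = 5e^(12x).


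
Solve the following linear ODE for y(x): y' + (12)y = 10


P(x) = 12, Q(x) = 10; integrating factor μ = e^(12x).
(μ y)' = 10e^(12x) ⇒ μ y = (5/6)e^(12x) + C.
Divide by μ: y = 5/6 + Ce^(-12x).


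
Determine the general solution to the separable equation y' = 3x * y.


Separate variables: dy/y = 3x dx.
Integrate: ln|y| = (3/2)x^2 + C₀.
Exponentiate: y = Ce^((3/2)x^2).


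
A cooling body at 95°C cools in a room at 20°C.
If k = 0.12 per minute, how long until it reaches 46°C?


From T(t) = T_a + (T₀ - T_a)e^(-kt), set T(t) = 46:
(46 - 20) / (95 - 20) = e^(-0.12t), so t = -ln(0.347)/0.12 ≈ 8.8 minutes.


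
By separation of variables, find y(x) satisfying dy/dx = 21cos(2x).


g(y) = 1, so integrate directly: y = ∫ 21cos(2x) dx = (21/2)sin(2x) + C.


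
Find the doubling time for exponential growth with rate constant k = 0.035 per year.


Exponential growth: P(t) = P₀ e^(0.035t). Set P(t)/P₀ = 2: e^(0.035t) = 2.
Solve: t = ln(2)/0.035 ≈ 19.80 years.


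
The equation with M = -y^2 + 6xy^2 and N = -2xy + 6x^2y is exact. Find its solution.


Check exactness: ∂M/∂y = -2y + 12xy and ∂N/∂x = -2y + 12xy; equal, so the equation is exact.
Integrate M with respect to x (treating y as constant): ∫M dx = -xy^2 + 3x^2y^2 + h(y).
Differentiate w.r.t. y and set equal to N: all terms match, so h'(y) = 0 and h is a constant absorbed into C.
General solution: -xy^2 + 3x^2y^2 = C.


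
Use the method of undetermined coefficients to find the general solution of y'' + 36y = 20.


Homogeneous part: r² + 36 = 0 ⇒ r = ±6i, so y_h = C₁cos(6x) + C₂sin(6x).
Try constant y_p = A; plug in: 36A = 20 ⇒ A = 5/9.
General solution: y = C₁cos(6x) + C₂sin(6x) + 5/9.


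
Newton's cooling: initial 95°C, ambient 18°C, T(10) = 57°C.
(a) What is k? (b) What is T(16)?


Newton's law: T(t) = T_a + (T₀ - T_a)e^(-kt).
(a) Use T(10) = 57: (57 - 18)/(95 - 18) = e^(-k·10), so k = -ln(0.506)/10 ≈ 0.0680.
(b) Apply k to t = 16: T(16) = 18 + (77)e^(-1.088) ≈ 43.9°C.


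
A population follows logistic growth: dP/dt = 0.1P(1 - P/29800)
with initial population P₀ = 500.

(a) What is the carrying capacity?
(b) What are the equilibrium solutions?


Logistic ODE dP/dt = 0.1P(1 - P/29800) has equilibria where dP/dt = 0, i.e. P = 0 or P = 29800.
The coefficient (1 - P/K) = 0 when P = K, identifying K = 29800 as the carrying capacity.
(a) K = 29800; (b) equilibria P = 0 and P = 29800.


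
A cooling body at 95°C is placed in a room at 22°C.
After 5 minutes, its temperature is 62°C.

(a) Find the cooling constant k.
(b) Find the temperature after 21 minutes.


Newton's law: T(t) = T_a + (T₀ - T_a)e^(-kt).
(a) Use T(5) = 62: (62 - 22)/(95 - 22) = e^(-k·5), so k = -ln(0.548)/5 ≈ 0.1203.
(b) Apply k to t = 21: T(21) = 22 + (73)e^(-2.527) ≈ 27.8°C.


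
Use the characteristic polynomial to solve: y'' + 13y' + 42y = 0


Characteristic equation: r² + 13r + 42 = 0.
Factor: (r + 7)(r + 6) = 0 ⇒ r = -7, -6 (distinct real).
General solution: y = C₁e^(-7x) + C₂e^(-6x).


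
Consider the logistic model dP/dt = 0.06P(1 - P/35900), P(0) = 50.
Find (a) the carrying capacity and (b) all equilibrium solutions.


Logistic ODE dP/dt = 0.06P(1 - P/35900) has equilibria where dP/dt = 0, i.e. P = 0 or P = 35900.
The coefficient (1 - P/K) = 0 when P = K, identifying K = 35900 as the carrying capacity.
(a) K = 35900; (b) equilibria P = 0 and P = 35900.


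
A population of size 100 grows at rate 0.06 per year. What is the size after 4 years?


The ODE dP/dt = 0.06P has solution P(t) = P(0)e^(0.06t).
Substitute P(0) = 100 and t = 4: P(4) = 100 e^(0.24) ≈ 127.


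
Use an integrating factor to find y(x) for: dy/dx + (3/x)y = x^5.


P(x) = 3/x ⇒ μ = x^3.
(x^3 y)' = x^8 ⇒ x^3 y = x^9/(9) + C.
Solve for y: y = (1/9)x^6 + C/x^3.


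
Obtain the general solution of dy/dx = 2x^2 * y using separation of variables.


Separate variables: dy/y = 2x^2 dx.
Integrate: ln|y| = (2/3)x^3 + C₀.
Exponentiate: y = Ce^((2/3)x^3).


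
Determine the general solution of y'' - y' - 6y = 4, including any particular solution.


Characteristic roots of r² - r - 6 = 0 are -2, 3.
y_h = C₁e^(-2x) + C₂e^(3x).
Forcing exponent 0 is not a characteristic root; try y_p = A.
Substitute: A·(0 + (-1)·0 + (-6)) = A·-6 = 4, so A = -2/3.
General solution: y = C₁e^(-2x) + C₂e^(3x) - 2/3.


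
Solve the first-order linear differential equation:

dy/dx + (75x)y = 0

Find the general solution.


P(x) = 75x ⇒ μ = e^((75/2)x²).
Q(x) = 0 so μ y is constant: y = Ce^(-(75/2)x²).


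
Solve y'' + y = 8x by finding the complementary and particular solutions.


Homogeneous: r² + 1 = 0 ⇒ r = ±1i, y_h = C₁cos(x) + C₂sin(x).
Polynomial forcing; try y_p = Ax + B. Then y_p'' + 1 y_p = 1(Ax + B) = 8x, so B = 0 and A = 8.
General solution: y = C₁cos(x) + C₂sin(x) + 8x.


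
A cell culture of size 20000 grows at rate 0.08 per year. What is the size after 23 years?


The ODE dP/dt = 0.08P has solution P(t) = P(0)e^(0.08t).
Substitute P(0) = 20000 and t = 23: P(23) = 20000 e^(1.84) ≈ 125931.


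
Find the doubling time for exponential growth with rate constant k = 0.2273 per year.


Exponential growth: P(t) = P₀ e^(0.2273t). Set P(t)/P₀ = 2: e^(0.2273t) = 2.
Solve: t = ln(2)/0.2273 ≈ 3.05 years.


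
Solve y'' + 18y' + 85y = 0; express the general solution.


Characteristic equation: r² + 18r + 85 = 0.
Discriminant is negative; roots r = -9 ± 2i (complex conjugate pair).
General solution uses e^(α x)(C₁ cos(β x) + C₂ sin(β x)): y = e^(-9x)(C₁cos(2x) + C₂sin(2x)).


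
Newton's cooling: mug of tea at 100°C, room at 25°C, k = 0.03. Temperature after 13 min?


Newton's law: dT/dt = -k(T - T_a) has solution T(t) = T_a + (T₀ - T_a)e^(-kt).
Plug in T_a = 25, T₀ = 100, k = 0.03, t = 13: T(13) = 25 + (75)e^(-0.39) ≈ 75.8°C.


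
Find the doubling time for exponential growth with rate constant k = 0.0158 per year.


Exponential growth: P(t) = P₀ e^(0.0158t). Set P(t)/P₀ = 2: e^(0.0158t) = 2.
Solve: t = ln(2)/0.0158 ≈ 43.87 years.


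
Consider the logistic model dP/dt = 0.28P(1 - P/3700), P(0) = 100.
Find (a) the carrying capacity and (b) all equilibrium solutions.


Logistic ODE dP/dt = 0.28P(1 - P/3700) has equilibria where dP/dt = 0, i.e. P = 0 or P = 3700.
The coefficient (1 - P/K) = 0 when P = K, identifying K = 3700 as the carrying capacity.
(a) K = 3700; (b) equilibria P = 0 and P = 3700.


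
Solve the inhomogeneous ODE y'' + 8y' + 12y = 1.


Characteristic roots of r² + 8r + 12 = 0 are -6, -2.
y_h = C₁e^(-6x) + C₂e^(-2x).
Constant forcing; try y_p = A. Then 12A = 1 ⇒ A = 1/12.
General solution: y = C₁e^(-6x) + C₂e^(-2x) + 1/12.


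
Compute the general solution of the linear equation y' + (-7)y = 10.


P(x) = -7 ⇒ μ = e^(-7x).
(μ y)' = 10e^(-7x) ⇒ μ y = -(10/7)e^(-7x) + C.
Divide by μ: y = -10/7 + Ce^(7x).


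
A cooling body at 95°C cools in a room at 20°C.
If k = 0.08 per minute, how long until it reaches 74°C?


From T(t) = T_a + (T₀ - T_a)e^(-kt), set T(t) = 74:
(74 - 20) / (95 - 20) = e^(-0.08t), so t = -ln(0.720)/0.08 ≈ 4.1 minutes.


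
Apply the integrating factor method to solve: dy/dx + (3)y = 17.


P(x) = 3, Q(x) = 17; integrating factor μ = e^(3x).
(μ y)' = 17e^(3x) ⇒ μ y = (17/3)e^(3x) + C.
Divide by μ: y = 17/3 + Ce^(-3x).


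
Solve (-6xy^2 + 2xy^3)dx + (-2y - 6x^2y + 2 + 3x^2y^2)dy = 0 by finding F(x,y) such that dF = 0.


Check exactness: ∂M/∂y = -12xy + 6xy^2 and ∂N/∂x = -12xy + 6xy^2; equal, so the equation is exact.
Integrate M with respect to x (treating y as constant): ∫M dx = -3x^2y^2 + x^2y^3 + h(y).
Differentiate w.r.t. y and set equal to N: the x-dependent terms already match, leaving h'(y) = -2y + 2. Integrate: h(y) = -y^2 + 2y.
So F(x,y) = -y^2 - 3x^2y^2 + 2y + x^2y^3.
General solution: -y^2 - 3x^2y^2 + 2y + x^2y^3 = C.


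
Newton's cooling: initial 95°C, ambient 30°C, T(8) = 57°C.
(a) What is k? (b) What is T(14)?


Newton's law: T(t) = T_a + (T₀ - T_a)e^(-kt).
(a) Use T(8) = 57: (57 - 30)/(95 - 30) = e^(-k·8), so k = -ln(0.415)/8 ≈ 0.1098.
(b) Apply k to t = 14: T(14) = 30 + (65)e^(-1.537) ≈ 44.0°C.


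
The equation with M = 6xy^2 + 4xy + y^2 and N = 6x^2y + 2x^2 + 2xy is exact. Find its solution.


Check exactness: ∂M/∂y = 12xy + 4x + 2y and ∂N/∂x = 12xy + 4x + 2y; equal, so the equation is exact.
Integrate M with respect to x (treating y as constant): ∫M dx = 3x^2y^2 + 2x^2y + xy^2 + h(y).
Differentiate w.r.t. y and set equal to N: all terms match, so h'(y) = 0 and h is a constant absorbed into C.
General solution: 3x^2y^2 + 2x^2y + xy^2 = C.


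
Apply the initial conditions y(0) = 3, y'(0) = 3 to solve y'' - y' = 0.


Characteristic roots of r² - r = 0 are 1, 0.
General solution y = c₁ e^(x) + c₂.
Apply y(0) = 3: c₁ + c₂ = 3. Apply y'(0) = 3: 1 c₁ + 0 c₂ = 3.
Solve: c₁ = 3, c₂ = 0.
Particular solution: y = 3e^(x) + 0.


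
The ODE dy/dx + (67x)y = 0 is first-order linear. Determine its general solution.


P(x) = 67x ⇒ μ = e^((67/2)x²).
Q(x) = 0 so μ y is constant: y = Ce^(-(67/2)x²).


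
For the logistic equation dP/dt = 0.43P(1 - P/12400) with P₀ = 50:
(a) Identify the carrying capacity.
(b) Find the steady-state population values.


Logistic ODE dP/dt = 0.43P(1 - P/12400) has equilibria where dP/dt = 0, i.e. P = 0 or P = 12400.
The coefficient (1 - P/K) = 0 when P = K, identifying K = 12400 as the carrying capacity.
(a) K = 12400; (b) equilibria P = 0 and P = 12400.


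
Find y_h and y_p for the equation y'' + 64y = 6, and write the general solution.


Homogeneous part: r² + 64 = 0 ⇒ r = ±8i, so y_h = C₁cos(8x) + C₂sin(8x).
Try constant y_p = A; plug in: 64A = 6 ⇒ A = 3/32.
General solution: y = C₁cos(8x) + C₂sin(8x) + 3/32.


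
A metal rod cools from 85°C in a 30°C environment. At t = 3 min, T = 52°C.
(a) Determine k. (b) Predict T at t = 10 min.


Newton's law: T(t) = T_a + (T₀ - T_a)e^(-kt).
(a) Use T(3) = 52: (52 - 30)/(85 - 30) = e^(-k·3), so k = -ln(0.400)/3 ≈ 0.3054.
(b) Apply k to t = 10: T(10) = 30 + (55)e^(-3.054) ≈ 32.6°C.


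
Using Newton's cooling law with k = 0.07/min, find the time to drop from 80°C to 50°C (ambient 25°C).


From T(t) = T_a + (T₀ - T_a)e^(-kt), set T(t) = 50:
(50 - 25) / (80 - 25) = e^(-0.07t), so t = -ln(0.455)/0.07 ≈ 11.3 minutes.


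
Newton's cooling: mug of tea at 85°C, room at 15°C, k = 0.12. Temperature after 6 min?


Newton's law: dT/dt = -k(T - T_a) has solution T(t) = T_a + (T₀ - T_a)e^(-kt).
Plug in T_a = 15, T₀ = 85, k = 0.12, t = 6: T(6) = 15 + (70)e^(-0.72) ≈ 49.1°C.


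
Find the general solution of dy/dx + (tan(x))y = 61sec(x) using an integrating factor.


P(x) = tan(x) ⇒ μ = e^(∫tan(x)dx) = sec(x).
(sec(x) y)' = 61sec²(x) ⇒ sec(x) y = 61tan(x) + C.
Multiply by cos(x): y = 61sin(x) + C·cos(x).


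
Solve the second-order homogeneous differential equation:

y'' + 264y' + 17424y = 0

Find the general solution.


Characteristic equation: r² + 264r + 17424 = 0, i.e. (r + 132)² = 0.
Repeated root r = -132; include an x factor for the second linearly independent solution.
General solution: y = (C₁ + C₂x)e^(-132x).


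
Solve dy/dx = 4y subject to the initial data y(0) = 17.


General solution of y' = 4y is y = Ce^(4x).
Apply y(0) = 17: C = 17.
Particular solution: y = 17e^(4x).


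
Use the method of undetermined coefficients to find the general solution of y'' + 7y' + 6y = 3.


Characteristic roots of r² + 7r + 6 = 0 are -1, -6.
y_h = C₁e^(-x) + C₂e^(-6x).
Constant forcing; try y_p = A. Then 6A = 3 ⇒ A = 1/2.
General solution: y = C₁e^(-x) + C₂e^(-6x) + 1/2.


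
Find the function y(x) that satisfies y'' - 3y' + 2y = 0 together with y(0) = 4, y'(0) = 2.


Characteristic roots of r² - 3r + 2 = 0 are 1, 2.
General solution y = c₁ e^(x) + c₂ e^(2x).
Apply y(0) = 4: c₁ + c₂ = 4. Apply y'(0) = 2: 1 c₁ + 2 c₂ = 2.
Solve: c₁ = 6, c₂ = -2.
Particular solution: y = 6e^(x) - 2e^(2x).


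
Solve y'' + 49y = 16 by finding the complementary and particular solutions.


Homogeneous part: r² + 49 = 0 ⇒ r = ±7i, so y_h = C₁cos(7x) + C₂sin(7x).
Try constant y_p = A; plug in: 49A = 16 ⇒ A = 16/49.
General solution: y = C₁cos(7x) + C₂sin(7x) + 16/49.


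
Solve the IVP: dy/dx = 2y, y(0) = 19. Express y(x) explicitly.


General solution of y' = 2y is y = Ce^(2x).
Apply y(0) = 19: C = 19.
Particular solution: y = 19e^(2x).


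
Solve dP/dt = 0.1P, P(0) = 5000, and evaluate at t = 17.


The ODE dP/dt = 0.1P has solution P(t) = P(0)e^(0.1t).
Substitute P(0) = 5000 and t = 17: P(17) = 5000 e^(1.70) ≈ 27370.


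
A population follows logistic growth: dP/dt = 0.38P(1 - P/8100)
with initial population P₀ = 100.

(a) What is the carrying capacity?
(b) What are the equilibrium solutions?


Logistic ODE dP/dt = 0.38P(1 - P/8100) has equilibria where dP/dt = 0, i.e. P = 0 or P = 8100.
The coefficient (1 - P/K) = 0 when P = K, identifying K = 8100 as the carrying capacity.
(a) K = 8100; (b) equilibria P = 0 and P = 8100.


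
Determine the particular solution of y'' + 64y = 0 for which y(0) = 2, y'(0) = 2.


Characteristic roots of r² + 64 = 0 are ±8i, so y = C₁cos(8x) + C₂sin(8x).
Apply y(0) = 2: C₁ = 2. Differentiate and apply y'(0) = 2: 8·C₂ = 2, so C₂ = 1/4.
Particular solution: y = 2cos(8x) + (1/4)sin(8x).


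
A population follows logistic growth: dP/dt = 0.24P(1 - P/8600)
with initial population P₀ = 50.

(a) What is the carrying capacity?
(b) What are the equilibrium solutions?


Logistic ODE dP/dt = 0.24P(1 - P/8600) has equilibria where dP/dt = 0, i.e. P = 0 or P = 8600.
The coefficient (1 - P/K) = 0 when P = K, identifying K = 8600 as the carrying capacity.
(a) K = 8600; (b) equilibria P = 0 and P = 8600.


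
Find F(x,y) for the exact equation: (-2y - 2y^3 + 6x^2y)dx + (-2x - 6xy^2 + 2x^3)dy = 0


Check exactness: ∂M/∂y = -2 - 6y^2 + 6x^2 and ∂N/∂x = -2 - 6y^2 + 6x^2; equal, so the equation is exact.
Integrate M with respect to x (treating y as constant): ∫M dx = -2xy - 2xy^3 + 2x^3y + h(y).
Differentiate w.r.t. y and set equal to N: all terms match, so h'(y) = 0 and h is a constant absorbed into C.
General solution: -2xy - 2xy^3 + 2x^3y = C.


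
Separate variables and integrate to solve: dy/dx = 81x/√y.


Separate: √y dy = 81x dx.
Integrate: (2/3)y^(3/2) = (81/2)x² + C.


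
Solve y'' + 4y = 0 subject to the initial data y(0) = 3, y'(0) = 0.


Characteristic roots of r² + 4 = 0 are ±2i, so y = C₁cos(2x) + C₂sin(2x).
Apply y(0) = 3: C₁ = 3. Differentiate and apply y'(0) = 0: 2·C₂ = 0, so C₂ = 0.
Particular solution: y = 3cos(2x).


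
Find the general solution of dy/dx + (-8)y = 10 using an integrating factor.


P(x) = -8 ⇒ μ = e^(-8x).
(μ y)' = 10e^(-8x) ⇒ μ y = -(5/4)e^(-8x) + C.
Divide by μ: y = -5/4 + Ce^(8x).


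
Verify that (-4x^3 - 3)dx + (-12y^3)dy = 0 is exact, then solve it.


Check exactness: ∂M/∂y = 0 and ∂N/∂x = 0; equal, so the equation is exact.
Integrate M with respect to x (treating y as constant): ∫M dx = -x^4 - 3x + h(y).
Differentiate w.r.t. y and set equal to N: the x-dependent terms already match, leaving h'(y) = -12y^3. Integrate: h(y) = -3y^4.
So F(x,y) = -x^4 - 3y^4 - 3x.
General solution: -x^4 - 3y^4 - 3x = C.


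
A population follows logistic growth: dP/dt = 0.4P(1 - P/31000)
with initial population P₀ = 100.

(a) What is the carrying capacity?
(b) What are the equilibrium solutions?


Logistic ODE dP/dt = 0.4P(1 - P/31000) has equilibria where dP/dt = 0, i.e. P = 0 or P = 31000.
The coefficient (1 - P/K) = 0 when P = K, identifying K = 31000 as the carrying capacity.
(a) K = 31000; (b) equilibria P = 0 and P = 31000.


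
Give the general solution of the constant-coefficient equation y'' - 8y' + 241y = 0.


Characteristic equation: r² - 8r + 241 = 0.
Discriminant is negative; roots r = 4 ± 15i (complex conjugate pair).
General solution uses e^(α x)(C₁ cos(β x) + C₂ sin(β x)): y = e^(4x)(C₁cos(15x) + C₂sin(15x)).


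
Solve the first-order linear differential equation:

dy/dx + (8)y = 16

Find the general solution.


P(x) = 8, Q(x) = 16; integrating factor μ = e^(8x).
(μ y)' = 16e^(8x) ⇒ μ y = 2e^(8x) + C.
Divide by μ: y = 2 + Ce^(-8x).


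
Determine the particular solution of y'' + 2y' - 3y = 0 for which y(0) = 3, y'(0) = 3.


Characteristic roots of r² + 2r - 3 = 0 are 1, -3.
General solution y = c₁ e^(x) + c₂ e^(-3x).
Apply y(0) = 3: c₁ + c₂ = 3. Apply y'(0) = 3: 1 c₁ - 3 c₂ = 3.
Solve: c₁ = 3, c₂ = 0.
Particular solution: y = 3e^(x) + 0e^(-3x).


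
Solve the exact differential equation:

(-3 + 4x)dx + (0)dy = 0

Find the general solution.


Check exactness: ∂M/∂y = 0 and ∂N/∂x = 0; equal, so the equation is exact.
Integrate M with respect to x (treating y as constant): ∫M dx = -3x + 2x^2 + h(y).
Differentiate w.r.t. y and set equal to N: all terms match, so h'(y) = 0 and h is a constant absorbed into C.
General solution: -3x + 2x^2 = C.


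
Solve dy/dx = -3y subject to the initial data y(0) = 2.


General solution of y' = -3y is y = Ce^(-3x).
Apply y(0) = 2: C = 2.
Particular solution: y = 2e^(-3x).


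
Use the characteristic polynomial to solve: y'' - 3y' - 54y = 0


Characteristic equation: r² - 3r - 54 = 0.
Factor: (r + 6)(r - 9) = 0 ⇒ r = -6, 9 (distinct real).
General solution: y = C₁e^(-6x) + C₂e^(9x).


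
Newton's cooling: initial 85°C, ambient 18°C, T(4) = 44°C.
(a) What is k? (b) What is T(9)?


Newton's law: T(t) = T_a + (T₀ - T_a)e^(-kt).
(a) Use T(4) = 44: (44 - 18)/(85 - 18) = e^(-k·4), so k = -ln(0.388)/4 ≈ 0.2366.
(b) Apply k to t = 9: T(9) = 18 + (67)e^(-2.130) ≈ 26.0°C.


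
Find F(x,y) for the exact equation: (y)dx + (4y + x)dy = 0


Check exactness: ∂M/∂y = 1 and ∂N/∂x = 1; equal, so the equation is exact.
Integrate M with respect to x (treating y as constant): ∫M dx = xy + h(y).
Differentiate w.r.t. y and set equal to N: the x-dependent terms already match, leaving h'(y) = 4y. Integrate: h(y) = 2y^2.
So F(x,y) = 2y^2 + xy.
General solution: 2y^2 + xy = C.


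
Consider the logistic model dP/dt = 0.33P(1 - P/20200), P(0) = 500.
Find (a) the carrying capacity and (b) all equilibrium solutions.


Logistic ODE dP/dt = 0.33P(1 - P/20200) has equilibria where dP/dt = 0, i.e. P = 0 or P = 20200.
The coefficient (1 - P/K) = 0 when P = K, identifying K = 20200 as the carrying capacity.
(a) K = 20200; (b) equilibria P = 0 and P = 20200.


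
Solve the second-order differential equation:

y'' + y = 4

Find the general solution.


Homogeneous part: r² + 1 = 0 ⇒ r = ±1i, so y_h = C₁cos(x) + C₂sin(x).
Try constant y_p = A; plug in: 1A = 4 ⇒ A = 4.
General solution: y = C₁cos(x) + C₂sin(x) + 4.


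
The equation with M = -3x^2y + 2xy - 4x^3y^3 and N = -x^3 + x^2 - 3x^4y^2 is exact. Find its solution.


Check exactness: ∂M/∂y = -3x^2 + 2x - 12x^3y^2 and ∂N/∂x = -3x^2 + 2x - 12x^3y^2; equal, so the equation is exact.
Integrate M with respect to x (treating y as constant): ∫M dx = -x^3y + x^2y - x^4y^3 + h(y).
Differentiate w.r.t. y and set equal to N: all terms match, so h'(y) = 0 and h is a constant absorbed into C.
General solution: -x^3y + x^2y - x^4y^3 = C.


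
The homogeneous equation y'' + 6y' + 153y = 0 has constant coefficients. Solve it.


Characteristic equation: r² + 6r + 153 = 0.
Discriminant is negative; roots r = -3 ± 12i (complex conjugate pair).
General solution uses e^(α x)(C₁ cos(β x) + C₂ sin(β x)): y = e^(-3x)(C₁cos(12x) + C₂sin(12x)).


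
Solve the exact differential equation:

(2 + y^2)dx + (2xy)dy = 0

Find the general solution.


Check exactness: ∂M/∂y = 2y and ∂N/∂x = 2y; equal, so the equation is exact.
Integrate M with respect to x (treating y as constant): ∫M dx = 2x + xy^2 + h(y).
Differentiate w.r.t. y and set equal to N: all terms match, so h'(y) = 0 and h is a constant absorbed into C.
General solution: 2x + xy^2 = C.
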